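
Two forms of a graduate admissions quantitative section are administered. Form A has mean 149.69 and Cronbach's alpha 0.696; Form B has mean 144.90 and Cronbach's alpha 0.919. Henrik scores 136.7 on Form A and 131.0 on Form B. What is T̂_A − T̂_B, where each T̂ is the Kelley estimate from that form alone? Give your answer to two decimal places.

T̂_A = 0.696(136.7) + 0.304(149.69) = 140.6490
T̂_B = 0.919(131.0) + 0.081(144.90) = 132.1259
T̂_A − T̂_B = 8.5231

8.52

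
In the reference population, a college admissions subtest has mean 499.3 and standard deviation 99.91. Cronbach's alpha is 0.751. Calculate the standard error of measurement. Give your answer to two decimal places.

49.85

SEM = SD · √(1 − ρ) = 99.91 × √0.249 = 99.91 × 0.4990 = 49.855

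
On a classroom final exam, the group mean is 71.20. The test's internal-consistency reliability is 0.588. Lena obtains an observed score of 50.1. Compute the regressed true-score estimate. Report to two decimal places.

T̂ = 0.588(50.1) + 0.412(71.20) = 29.4588 + 29.33440 = 58.793 → 58.79

58.79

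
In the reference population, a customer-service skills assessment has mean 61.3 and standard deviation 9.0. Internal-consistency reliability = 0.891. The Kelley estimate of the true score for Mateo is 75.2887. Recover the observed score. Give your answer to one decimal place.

T̂ = ρX + (1 − ρ)μ  ⇒  X = (T̂ − (1 − ρ)μ) / ρ
X = (75.2887 − 0.109 × 61.3) / 0.891 = (75.2887 − 6.6817) / 0.891 = 68.6070 / 0.891 = 77.000

77.0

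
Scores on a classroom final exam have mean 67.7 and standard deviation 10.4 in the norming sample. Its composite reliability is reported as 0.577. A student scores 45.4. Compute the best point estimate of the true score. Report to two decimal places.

54.83

Regress the observed score toward the mean by the unreliability: T̂ = 0.577·45.4 + 0.423·67.7 = 26.1958 + 28.6371 = 54.833.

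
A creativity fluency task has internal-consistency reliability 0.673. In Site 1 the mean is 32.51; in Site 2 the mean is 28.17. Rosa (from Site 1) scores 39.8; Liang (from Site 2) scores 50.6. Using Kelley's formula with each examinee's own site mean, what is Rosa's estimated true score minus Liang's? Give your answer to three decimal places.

-5.849

T̂_Rosa = 0.673(39.8) + 0.327(32.51) = 37.41617
T̂_Liang = 0.673(50.6) + 0.327(28.17) = 43.26539
Difference = 37.41617 − 43.26539 = -5.84922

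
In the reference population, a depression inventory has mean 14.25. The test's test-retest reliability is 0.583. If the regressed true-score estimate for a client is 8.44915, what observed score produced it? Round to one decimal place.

T̂ = ρX + (1 − ρ)μ  ⇒  X = (T̂ − (1 − ρ)μ) / ρ
X = (8.44915 − 0.417 × 14.25) / 0.583 = (8.44915 − 5.94225) / 0.583 = 2.50690 / 0.583 = 4.300

4.3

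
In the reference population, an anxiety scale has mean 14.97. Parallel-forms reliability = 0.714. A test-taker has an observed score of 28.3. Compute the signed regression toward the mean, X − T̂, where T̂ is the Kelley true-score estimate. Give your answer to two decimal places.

3.81

T̂ = ρX + (1 − ρ)μ
  = 0.714 × 28.3 + 0.286 × 14.97
  = 20.2062 + 4.28142
  = 24.4876
  ≈ 24.488
X − T̂ = 28.3 − 24.488 = 3.812 → 3.81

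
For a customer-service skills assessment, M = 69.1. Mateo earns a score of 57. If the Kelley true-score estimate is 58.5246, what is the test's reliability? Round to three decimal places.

0.874

T̂ = ρX + (1 − ρ)μ  ⇒  T̂ − μ = ρ(X − μ)
ρ = (T̂ − μ)/(X − μ) = (58.5246 − 69.1) / (57 − 69.1) = -10.5754 / -12.1 = 0.87400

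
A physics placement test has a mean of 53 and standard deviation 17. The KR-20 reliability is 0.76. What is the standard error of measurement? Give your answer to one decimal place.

8.3

SEM = SD · √(1 − ρ) = 17 × √0.24 = 17 × 0.4899 = 8.328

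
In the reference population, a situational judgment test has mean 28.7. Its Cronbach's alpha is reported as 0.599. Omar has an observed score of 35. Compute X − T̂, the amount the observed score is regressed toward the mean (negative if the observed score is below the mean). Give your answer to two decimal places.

2.53

T̂ = ρX + (1 − ρ)μ
  = 0.599 × 35 + 0.401 × 28.7
  = 20.965 + 11.5087
  = 32.4737
  ≈ 32.474
X − T̂ = 35 − 32.474 = 2.526 → 2.53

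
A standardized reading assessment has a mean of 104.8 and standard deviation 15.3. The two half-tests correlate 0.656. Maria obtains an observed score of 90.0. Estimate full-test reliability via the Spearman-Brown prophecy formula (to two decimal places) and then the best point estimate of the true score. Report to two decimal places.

93.11

Spearman-Brown: ρ = 2r/(1 + r) = 2(0.656)/(1 + 0.656) = 1.3120/1.656 = 0.7923 → 0.79
T̂ = 0.79(90.0) + 0.21(104.8) = 71.100 + 22.008 = 93.108 → 93.11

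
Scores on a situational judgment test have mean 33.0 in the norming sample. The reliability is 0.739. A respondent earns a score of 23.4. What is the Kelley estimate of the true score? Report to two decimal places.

T̂ = 0.739(23.4) + 0.261(33.0) = 17.2926 + 8.6130 = 25.906 → 25.91

25.91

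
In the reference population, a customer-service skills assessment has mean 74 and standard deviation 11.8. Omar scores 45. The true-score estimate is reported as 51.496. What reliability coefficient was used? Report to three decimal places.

0.776

T̂ = ρX + (1 − ρ)μ  ⇒  T̂ − μ = ρ(X − μ)
ρ = (T̂ − μ)/(X − μ) = (51.496 − 74) / (45 − 74) = -22.504 / -29.0 = 0.77600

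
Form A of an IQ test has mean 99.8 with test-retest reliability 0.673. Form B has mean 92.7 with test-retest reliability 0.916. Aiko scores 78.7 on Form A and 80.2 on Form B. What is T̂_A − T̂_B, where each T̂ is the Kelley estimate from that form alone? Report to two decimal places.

4.35

T̂_A = 0.673(78.7) + 0.327(99.8) = 85.5997
T̂_B = 0.916(80.2) + 0.084(92.7) = 81.2500
T̂_A − T̂_B = 4.3497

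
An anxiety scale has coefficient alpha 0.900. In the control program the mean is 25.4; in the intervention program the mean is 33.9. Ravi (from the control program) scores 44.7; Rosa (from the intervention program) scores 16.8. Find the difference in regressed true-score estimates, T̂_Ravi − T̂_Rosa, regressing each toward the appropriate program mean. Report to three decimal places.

T̂_Ravi = 0.900(44.7) + 0.100(25.4) = 42.77000
T̂_Rosa = 0.900(16.8) + 0.100(33.9) = 18.51000
Difference = 42.77000 − 18.51000 = 24.26000

24.260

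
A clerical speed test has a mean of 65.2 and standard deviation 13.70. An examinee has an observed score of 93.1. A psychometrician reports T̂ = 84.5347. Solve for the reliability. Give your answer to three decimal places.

0.693

T̂ = ρX + (1 − ρ)μ  ⇒  T̂ − μ = ρ(X − μ)
ρ = (T̂ − μ)/(X − μ) = (84.5347 − 65.2) / (93.1 − 65.2) = 19.3347 / 27.9 = 0.69300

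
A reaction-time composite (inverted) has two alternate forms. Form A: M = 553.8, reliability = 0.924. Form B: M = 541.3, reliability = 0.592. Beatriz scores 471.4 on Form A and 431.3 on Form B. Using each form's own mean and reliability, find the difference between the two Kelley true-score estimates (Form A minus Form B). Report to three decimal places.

1.482

T̂_A = 0.924(471.4) + 0.076(553.8) = 477.66240
T̂_B = 0.592(431.3) + 0.408(541.3) = 476.18000
T̂_A − T̂_B = 1.48240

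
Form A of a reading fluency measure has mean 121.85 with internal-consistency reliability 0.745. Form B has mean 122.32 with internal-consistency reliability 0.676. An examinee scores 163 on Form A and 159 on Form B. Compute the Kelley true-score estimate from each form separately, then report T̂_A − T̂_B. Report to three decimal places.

5.391

T̂_A = 0.745(163) + 0.255(121.85) = 152.50675
T̂_B = 0.676(159) + 0.324(122.32) = 147.11568
T̂_A − T̂_B = 5.39107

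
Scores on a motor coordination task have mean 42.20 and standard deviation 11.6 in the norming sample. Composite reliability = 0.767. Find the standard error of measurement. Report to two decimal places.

SEM = SD · √(1 − ρ) = 11.6 × √0.233 = 11.6 × 0.4827 = 5.599

5.60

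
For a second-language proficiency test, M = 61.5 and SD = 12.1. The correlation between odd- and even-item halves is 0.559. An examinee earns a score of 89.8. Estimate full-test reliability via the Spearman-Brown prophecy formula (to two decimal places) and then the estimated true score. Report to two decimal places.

Spearman-Brown: ρ = 2r/(1 + r) = 2(0.559)/(1 + 0.559) = 1.1180/1.559 = 0.7171 → 0.72
T̂ = ρX + (1 − ρ)μ
  = 0.72 × 89.8 + 0.28 × 61.5
  = 64.656 + 17.220
  = 81.876
  ≈ 81.88

81.88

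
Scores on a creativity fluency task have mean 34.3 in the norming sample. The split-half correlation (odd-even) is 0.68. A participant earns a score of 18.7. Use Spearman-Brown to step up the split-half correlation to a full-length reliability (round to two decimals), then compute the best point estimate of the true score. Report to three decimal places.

Spearman-Brown: ρ = 2r/(1 + r) = 2(0.68)/(1 + 0.68) = 1.360/1.68 = 0.8095 → 0.81
Regress the observed score toward the mean by the unreliability: T̂ = 0.81·18.7 + 0.19·34.3 = 15.147 + 6.517 = 21.6640.

21.664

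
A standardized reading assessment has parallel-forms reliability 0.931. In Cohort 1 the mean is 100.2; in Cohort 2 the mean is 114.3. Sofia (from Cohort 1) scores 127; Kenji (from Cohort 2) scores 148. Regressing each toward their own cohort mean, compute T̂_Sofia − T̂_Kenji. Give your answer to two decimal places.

-20.52

T̂_Sofia = 0.931(127) + 0.069(100.2) = 125.1508
T̂_Kenji = 0.931(148) + 0.069(114.3) = 145.6747
Difference = 125.1508 − 145.6747 = -20.5239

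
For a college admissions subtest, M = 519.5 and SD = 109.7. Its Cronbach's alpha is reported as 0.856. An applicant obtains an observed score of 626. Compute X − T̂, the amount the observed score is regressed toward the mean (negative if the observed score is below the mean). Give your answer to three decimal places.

Kelley's formula gives T̂ = 0.856·626 + 0.144·519.5 = 535.856 + 74.8080 = 610.66400.
X − T̂ = 626 − 610.6640 = 15.3360 → 15.336

15.336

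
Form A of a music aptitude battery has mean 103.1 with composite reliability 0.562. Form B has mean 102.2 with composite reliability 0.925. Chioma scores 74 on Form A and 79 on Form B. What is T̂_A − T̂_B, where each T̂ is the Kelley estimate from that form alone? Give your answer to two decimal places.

6.01

T̂_A = 0.562(74) + 0.438(103.1) = 86.7458
T̂_B = 0.925(79) + 0.075(102.2) = 80.7400
T̂_A − T̂_B = 6.0058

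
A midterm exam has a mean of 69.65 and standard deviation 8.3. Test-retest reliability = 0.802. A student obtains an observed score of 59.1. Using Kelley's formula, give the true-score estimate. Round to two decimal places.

61.19

T̂ = 0.802(59.1) + 0.198(69.65) = 47.3982 + 13.79070 = 61.189 → 61.19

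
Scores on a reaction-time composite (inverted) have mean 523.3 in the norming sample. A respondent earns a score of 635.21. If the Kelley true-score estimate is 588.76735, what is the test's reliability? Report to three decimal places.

T̂ = ρX + (1 − ρ)μ  ⇒  T̂ − μ = ρ(X − μ)
ρ = (T̂ − μ)/(X − μ) = (588.76735 − 523.3) / (635.21 − 523.3) = 65.46735 / 111.91 = 0.58500

0.585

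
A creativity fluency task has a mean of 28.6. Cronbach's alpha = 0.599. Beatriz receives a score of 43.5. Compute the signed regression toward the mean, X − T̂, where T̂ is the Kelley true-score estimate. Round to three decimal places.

Kelley's formula gives T̂ = 0.599·43.5 + 0.401·28.6 = 26.0565 + 11.4686 = 37.52510.
X − T̂ = 43.5 − 37.5251 = 5.9749 → 5.975

5.975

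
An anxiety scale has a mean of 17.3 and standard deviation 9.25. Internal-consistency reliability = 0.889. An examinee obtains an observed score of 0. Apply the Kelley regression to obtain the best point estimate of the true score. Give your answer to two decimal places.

T̂ = ρX + (1 − ρ)μ
  = 0.889 × 0 + 0.111 × 17.3
  = 0.000 + 1.9203
  = 1.920
  ≈ 1.92

1.92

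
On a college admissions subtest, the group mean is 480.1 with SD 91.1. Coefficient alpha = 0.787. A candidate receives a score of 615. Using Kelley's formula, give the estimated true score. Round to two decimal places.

T̂ = ρX + (1 − ρ)μ
  = 0.787 × 615 + 0.213 × 480.1
  = 484.005 + 102.2613
  = 586.266
  ≈ 586.27

586.27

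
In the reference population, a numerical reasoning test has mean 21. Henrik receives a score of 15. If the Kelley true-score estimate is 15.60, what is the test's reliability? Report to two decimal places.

0.90

T̂ = ρX + (1 − ρ)μ  ⇒  T̂ − μ = ρ(X − μ)
ρ = (T̂ − μ)/(X − μ) = (15.60 − 21) / (15 − 21) = -5.40 / -6.0 = 0.9000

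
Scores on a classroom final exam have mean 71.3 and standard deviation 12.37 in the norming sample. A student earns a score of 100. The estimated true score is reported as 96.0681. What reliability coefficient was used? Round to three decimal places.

0.863

T̂ = ρX + (1 − ρ)μ  ⇒  T̂ − μ = ρ(X − μ)
ρ = (T̂ − μ)/(X − μ) = (96.0681 − 71.3) / (100 − 71.3) = 24.7681 / 28.7 = 0.86300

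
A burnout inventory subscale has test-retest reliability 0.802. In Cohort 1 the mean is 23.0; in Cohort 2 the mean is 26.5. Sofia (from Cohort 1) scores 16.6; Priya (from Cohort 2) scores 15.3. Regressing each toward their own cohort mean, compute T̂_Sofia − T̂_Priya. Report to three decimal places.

T̂_Sofia = 0.802(16.6) + 0.198(23.0) = 17.86720
T̂_Priya = 0.802(15.3) + 0.198(26.5) = 17.51760
Difference = 17.86720 − 17.51760 = 0.34960

0.350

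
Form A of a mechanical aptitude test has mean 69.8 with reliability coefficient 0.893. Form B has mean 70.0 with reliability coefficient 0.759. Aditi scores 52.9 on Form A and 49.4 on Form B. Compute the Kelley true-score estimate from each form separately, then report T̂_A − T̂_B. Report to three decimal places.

T̂_A = 0.893(52.9) + 0.107(69.8) = 54.70830
T̂_B = 0.759(49.4) + 0.241(70.0) = 54.36460
T̂_A − T̂_B = 0.34370

0.344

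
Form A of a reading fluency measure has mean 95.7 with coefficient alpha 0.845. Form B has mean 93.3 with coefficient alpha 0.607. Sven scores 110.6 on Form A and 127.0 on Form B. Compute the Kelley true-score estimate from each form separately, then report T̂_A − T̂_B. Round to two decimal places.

-5.47

T̂_A = 0.845(110.6) + 0.155(95.7) = 108.2905
T̂_B = 0.607(127.0) + 0.393(93.3) = 113.7559
T̂_A − T̂_B = -5.4654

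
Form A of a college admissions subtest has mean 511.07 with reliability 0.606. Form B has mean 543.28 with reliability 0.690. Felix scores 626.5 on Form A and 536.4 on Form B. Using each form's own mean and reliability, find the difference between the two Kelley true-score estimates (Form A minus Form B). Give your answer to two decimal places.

T̂_A = 0.606(626.5) + 0.394(511.07) = 581.0206
T̂_B = 0.690(536.4) + 0.310(543.28) = 538.5328
T̂_A − T̂_B = 42.4878

42.49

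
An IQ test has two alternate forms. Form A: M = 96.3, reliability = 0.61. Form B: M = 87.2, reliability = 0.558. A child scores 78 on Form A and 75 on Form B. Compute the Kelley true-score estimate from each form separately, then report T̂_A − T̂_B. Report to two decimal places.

4.74

T̂_A = 0.61(78) + 0.39(96.3) = 85.1370
T̂_B = 0.558(75) + 0.442(87.2) = 80.3924
T̂_A − T̂_B = 4.7446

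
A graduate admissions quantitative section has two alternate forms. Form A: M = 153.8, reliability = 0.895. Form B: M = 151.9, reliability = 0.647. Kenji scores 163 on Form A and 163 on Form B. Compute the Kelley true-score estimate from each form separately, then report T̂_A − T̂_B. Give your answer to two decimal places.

2.95

T̂_A = 0.895(163) + 0.105(153.8) = 162.0340
T̂_B = 0.647(163) + 0.353(151.9) = 159.0817
T̂_A − T̂_B = 2.9523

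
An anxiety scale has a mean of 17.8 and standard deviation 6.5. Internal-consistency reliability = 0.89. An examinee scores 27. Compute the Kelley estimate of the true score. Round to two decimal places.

25.99

T̂ = 0.89(27) + 0.11(17.8) = 24.03 + 1.958 = 25.988 → 25.99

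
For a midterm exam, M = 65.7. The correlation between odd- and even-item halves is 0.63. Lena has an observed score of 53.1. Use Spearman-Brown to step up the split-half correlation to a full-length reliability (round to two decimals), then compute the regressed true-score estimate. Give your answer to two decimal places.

56.00

Spearman-Brown: ρ = 2r/(1 + r) = 2(0.63)/(1 + 0.63) = 1.260/1.63 = 0.7730 → 0.77
Regress the observed score toward the mean by the unreliability: T̂ = 0.77·53.1 + 0.23·65.7 = 40.887 + 15.111 = 55.998.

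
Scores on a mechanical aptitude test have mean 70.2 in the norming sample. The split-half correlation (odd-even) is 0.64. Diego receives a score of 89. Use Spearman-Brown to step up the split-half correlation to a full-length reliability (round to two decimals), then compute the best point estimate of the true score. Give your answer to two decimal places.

Spearman-Brown: ρ = 2r/(1 + r) = 2(0.64)/(1 + 0.64) = 1.280/1.64 = 0.7805 → 0.78
T̂ = ρX + (1 − ρ)μ
  = 0.78 × 89 + 0.22 × 70.2
  = 69.42 + 15.444
  = 84.864
  ≈ 84.86

84.86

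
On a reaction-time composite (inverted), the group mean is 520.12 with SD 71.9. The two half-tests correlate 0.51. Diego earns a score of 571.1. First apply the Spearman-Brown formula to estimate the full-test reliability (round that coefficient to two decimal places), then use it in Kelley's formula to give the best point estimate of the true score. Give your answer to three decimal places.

Spearman-Brown: ρ = 2r/(1 + r) = 2(0.51)/(1 + 0.51) = 1.020/1.51 = 0.6755 → 0.68
T̂ = 0.68(571.1) + 0.32(520.12) = 388.348 + 166.4384 = 554.7864 → 554.786

554.786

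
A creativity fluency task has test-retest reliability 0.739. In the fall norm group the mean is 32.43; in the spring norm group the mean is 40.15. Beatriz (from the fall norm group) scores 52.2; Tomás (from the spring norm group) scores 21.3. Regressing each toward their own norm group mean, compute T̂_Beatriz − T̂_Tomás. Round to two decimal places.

T̂_Beatriz = 0.739(52.2) + 0.261(32.43) = 47.0400
T̂_Tomás = 0.739(21.3) + 0.261(40.15) = 26.2199
Difference = 47.0400 − 26.2199 = 20.8202

20.82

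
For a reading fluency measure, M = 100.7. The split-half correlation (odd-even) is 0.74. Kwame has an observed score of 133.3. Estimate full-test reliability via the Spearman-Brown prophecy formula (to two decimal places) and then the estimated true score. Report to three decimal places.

Spearman-Brown: ρ = 2r/(1 + r) = 2(0.74)/(1 + 0.74) = 1.480/1.74 = 0.8506 → 0.85
T̂ = ρX + (1 − ρ)μ
  = 0.85 × 133.3 + 0.15 × 100.7
  = 113.305 + 15.105
  = 128.4100
  ≈ 128.410

128.410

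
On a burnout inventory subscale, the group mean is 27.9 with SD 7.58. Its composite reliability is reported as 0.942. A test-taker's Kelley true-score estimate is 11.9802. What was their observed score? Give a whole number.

11

T̂ = ρX + (1 − ρ)μ  ⇒  X = (T̂ − (1 − ρ)μ) / ρ
X = (11.9802 − 0.058 × 27.9) / 0.942 = (11.9802 − 1.6182) / 0.942 = 10.3620 / 0.942 = 11.00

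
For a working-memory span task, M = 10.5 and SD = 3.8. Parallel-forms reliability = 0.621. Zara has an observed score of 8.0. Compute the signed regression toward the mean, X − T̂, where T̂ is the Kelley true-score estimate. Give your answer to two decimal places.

-0.95

T̂ = ρX + (1 − ρ)μ
  = 0.621 × 8.0 + 0.379 × 10.5
  = 4.9680 + 3.9795
  = 8.9475
  ≈ 8.947
X − T̂ = 8.0 − 8.947 = -0.947 → -0.95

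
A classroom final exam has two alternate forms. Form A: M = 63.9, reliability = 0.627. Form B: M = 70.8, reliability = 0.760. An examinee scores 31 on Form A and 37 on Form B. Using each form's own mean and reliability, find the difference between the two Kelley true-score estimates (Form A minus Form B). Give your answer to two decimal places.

T̂_A = 0.627(31) + 0.373(63.9) = 43.2717
T̂_B = 0.760(37) + 0.240(70.8) = 45.1120
T̂_A − T̂_B = -1.8403

-1.84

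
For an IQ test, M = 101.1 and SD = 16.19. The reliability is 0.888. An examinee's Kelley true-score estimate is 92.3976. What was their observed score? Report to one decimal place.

91.3

T̂ = ρX + (1 − ρ)μ  ⇒  X = (T̂ − (1 − ρ)μ) / ρ
X = (92.3976 − 0.112 × 101.1) / 0.888 = (92.3976 − 11.3232) / 0.888 = 81.0744 / 0.888 = 91.300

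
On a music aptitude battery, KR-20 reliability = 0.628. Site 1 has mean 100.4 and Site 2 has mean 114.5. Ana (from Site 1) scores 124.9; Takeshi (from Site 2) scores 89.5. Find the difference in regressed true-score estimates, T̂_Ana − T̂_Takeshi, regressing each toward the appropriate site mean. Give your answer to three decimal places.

T̂_Ana = 0.628(124.9) + 0.372(100.4) = 115.78600
T̂_Takeshi = 0.628(89.5) + 0.372(114.5) = 98.80000
Difference = 115.78600 − 98.80000 = 16.98600

16.986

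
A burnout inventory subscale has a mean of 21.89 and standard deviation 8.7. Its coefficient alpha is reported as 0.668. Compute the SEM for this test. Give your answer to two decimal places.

5.01

SEM = SD · √(1 − ρ) = 8.7 × √0.332 = 8.7 × 0.5762 = 5.013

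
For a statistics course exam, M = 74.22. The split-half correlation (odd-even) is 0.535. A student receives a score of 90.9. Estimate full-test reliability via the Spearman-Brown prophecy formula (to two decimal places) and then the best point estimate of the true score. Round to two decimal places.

85.90

Spearman-Brown: ρ = 2r/(1 + r) = 2(0.535)/(1 + 0.535) = 1.0700/1.535 = 0.6971 → 0.70
T̂ = 0.70(90.9) + 0.30(74.22) = 63.630 + 22.2660 = 85.896 → 85.90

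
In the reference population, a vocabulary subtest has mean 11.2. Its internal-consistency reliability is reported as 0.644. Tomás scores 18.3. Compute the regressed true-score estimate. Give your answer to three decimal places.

T̂ = 0.644(18.3) + 0.356(11.2) = 11.7852 + 3.9872 = 15.7724 → 15.772

15.772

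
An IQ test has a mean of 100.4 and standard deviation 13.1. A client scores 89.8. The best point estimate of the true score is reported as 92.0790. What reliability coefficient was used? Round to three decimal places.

0.785

T̂ = ρX + (1 − ρ)μ  ⇒  T̂ − μ = ρ(X − μ)
ρ = (T̂ − μ)/(X − μ) = (92.0790 − 100.4) / (89.8 − 100.4) = -8.3210 / -10.6 = 0.78500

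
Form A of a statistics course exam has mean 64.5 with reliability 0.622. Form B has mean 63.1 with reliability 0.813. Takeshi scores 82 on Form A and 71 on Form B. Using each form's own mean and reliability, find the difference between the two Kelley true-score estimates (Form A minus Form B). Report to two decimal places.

5.86

T̂_A = 0.622(82) + 0.378(64.5) = 75.3850
T̂_B = 0.813(71) + 0.187(63.1) = 69.5227
T̂_A − T̂_B = 5.8623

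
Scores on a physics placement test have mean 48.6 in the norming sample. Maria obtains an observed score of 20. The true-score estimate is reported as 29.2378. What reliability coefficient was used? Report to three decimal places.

0.677

T̂ = ρX + (1 − ρ)μ  ⇒  T̂ − μ = ρ(X − μ)
ρ = (T̂ − μ)/(X − μ) = (29.2378 − 48.6) / (20 − 48.6) = -19.3622 / -28.6 = 0.67700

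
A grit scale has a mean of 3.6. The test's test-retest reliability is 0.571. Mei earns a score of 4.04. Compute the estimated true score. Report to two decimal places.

T̂ = 0.571(4.04) + 0.429(3.6) = 2.30684 + 1.5444 = 3.851 → 3.85

3.85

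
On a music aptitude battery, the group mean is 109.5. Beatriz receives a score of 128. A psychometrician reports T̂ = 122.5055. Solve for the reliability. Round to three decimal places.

T̂ = ρX + (1 − ρ)μ  ⇒  T̂ − μ = ρ(X − μ)
ρ = (T̂ − μ)/(X − μ) = (122.5055 − 109.5) / (128 − 109.5) = 13.0055 / 18.5 = 0.70300

0.703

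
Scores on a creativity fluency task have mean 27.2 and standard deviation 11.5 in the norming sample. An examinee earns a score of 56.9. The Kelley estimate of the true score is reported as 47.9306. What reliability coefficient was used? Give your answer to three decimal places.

0.698

T̂ = ρX + (1 − ρ)μ  ⇒  T̂ − μ = ρ(X − μ)
ρ = (T̂ − μ)/(X − μ) = (47.9306 − 27.2) / (56.9 − 27.2) = 20.7306 / 29.7 = 0.69800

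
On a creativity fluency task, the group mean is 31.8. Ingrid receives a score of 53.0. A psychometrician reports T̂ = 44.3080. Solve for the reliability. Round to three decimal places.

0.590

T̂ = ρX + (1 − ρ)μ  ⇒  T̂ − μ = ρ(X − μ)
ρ = (T̂ − μ)/(X − μ) = (44.3080 − 31.8) / (53.0 − 31.8) = 12.5080 / 21.2 = 0.59000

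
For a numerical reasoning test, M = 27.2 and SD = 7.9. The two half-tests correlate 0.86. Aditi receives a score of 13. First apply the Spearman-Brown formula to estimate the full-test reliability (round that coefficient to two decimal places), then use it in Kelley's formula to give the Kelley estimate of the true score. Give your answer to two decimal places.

Spearman-Brown: ρ = 2r/(1 + r) = 2(0.86)/(1 + 0.86) = 1.720/1.86 = 0.9247 → 0.92
T̂ = ρX + (1 − ρ)μ
  = 0.92 × 13 + 0.08 × 27.2
  = 11.96 + 2.176
  = 14.136
  ≈ 14.14

14.14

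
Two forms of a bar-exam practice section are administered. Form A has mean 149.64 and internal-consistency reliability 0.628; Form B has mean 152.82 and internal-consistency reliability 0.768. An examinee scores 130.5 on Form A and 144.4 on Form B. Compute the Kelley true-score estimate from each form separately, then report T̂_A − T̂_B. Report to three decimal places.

T̂_A = 0.628(130.5) + 0.372(149.64) = 137.62008
T̂_B = 0.768(144.4) + 0.232(152.82) = 146.35344
T̂_A − T̂_B = -8.73336

-8.733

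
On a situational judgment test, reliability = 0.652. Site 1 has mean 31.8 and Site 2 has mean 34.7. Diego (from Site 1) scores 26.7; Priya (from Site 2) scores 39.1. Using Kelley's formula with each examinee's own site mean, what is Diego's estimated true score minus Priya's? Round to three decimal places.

T̂_Diego = 0.652(26.7) + 0.348(31.8) = 28.47480
T̂_Priya = 0.652(39.1) + 0.348(34.7) = 37.56880
Difference = 28.47480 − 37.56880 = -9.09400

-9.094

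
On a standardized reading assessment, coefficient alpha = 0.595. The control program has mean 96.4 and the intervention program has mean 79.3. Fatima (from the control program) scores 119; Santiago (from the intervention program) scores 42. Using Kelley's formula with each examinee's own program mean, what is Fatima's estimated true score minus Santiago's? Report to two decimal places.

T̂_Fatima = 0.595(119) + 0.405(96.4) = 109.8470
T̂_Santiago = 0.595(42) + 0.405(79.3) = 57.1065
Difference = 109.8470 − 57.1065 = 52.7405

52.74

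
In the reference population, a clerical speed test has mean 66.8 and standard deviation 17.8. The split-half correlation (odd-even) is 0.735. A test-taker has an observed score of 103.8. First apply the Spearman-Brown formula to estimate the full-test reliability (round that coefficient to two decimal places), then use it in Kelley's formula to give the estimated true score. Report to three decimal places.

Spearman-Brown: ρ = 2r/(1 + r) = 2(0.735)/(1 + 0.735) = 1.4700/1.735 = 0.8473 → 0.85
T̂ = ρX + (1 − ρ)μ
  = 0.85 × 103.8 + 0.15 × 66.8
  = 88.230 + 10.020
  = 98.2500
  ≈ 98.250

98.250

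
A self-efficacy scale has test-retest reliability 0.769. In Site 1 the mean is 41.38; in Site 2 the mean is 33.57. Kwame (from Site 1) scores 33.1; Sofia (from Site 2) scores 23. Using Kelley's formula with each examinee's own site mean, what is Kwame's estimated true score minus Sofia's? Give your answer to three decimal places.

9.571

T̂_Kwame = 0.769(33.1) + 0.231(41.38) = 35.01268
T̂_Sofia = 0.769(23) + 0.231(33.57) = 25.44167
Difference = 35.01268 − 25.44167 = 9.57101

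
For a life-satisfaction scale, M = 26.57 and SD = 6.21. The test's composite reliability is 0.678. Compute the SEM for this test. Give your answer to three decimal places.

3.524

SEM = SD · √(1 − ρ) = 6.21 × √0.322 = 6.21 × 0.5675 = 3.5239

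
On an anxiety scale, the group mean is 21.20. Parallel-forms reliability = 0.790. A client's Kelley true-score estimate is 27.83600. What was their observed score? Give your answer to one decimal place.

T̂ = ρX + (1 − ρ)μ  ⇒  X = (T̂ − (1 − ρ)μ) / ρ
X = (27.83600 − 0.210 × 21.20) / 0.790 = (27.83600 − 4.45200) / 0.790 = 23.38400 / 0.790 = 29.600

29.6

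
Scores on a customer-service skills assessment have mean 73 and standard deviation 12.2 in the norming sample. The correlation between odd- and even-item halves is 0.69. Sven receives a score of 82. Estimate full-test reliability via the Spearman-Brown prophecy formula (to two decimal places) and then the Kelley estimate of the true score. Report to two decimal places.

80.38

Spearman-Brown: ρ = 2r/(1 + r) = 2(0.69)/(1 + 0.69) = 1.380/1.69 = 0.8166 → 0.82
T̂ = ρX + (1 − ρ)μ
  = 0.82 × 82 + 0.18 × 73
  = 67.24 + 13.14
  = 80.380
  ≈ 80.38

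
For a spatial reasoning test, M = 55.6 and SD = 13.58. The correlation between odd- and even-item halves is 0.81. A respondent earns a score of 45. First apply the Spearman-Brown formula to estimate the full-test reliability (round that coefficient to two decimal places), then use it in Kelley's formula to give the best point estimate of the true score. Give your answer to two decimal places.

Spearman-Brown: ρ = 2r/(1 + r) = 2(0.81)/(1 + 0.81) = 1.620/1.81 = 0.8950 → 0.90
Kelley's formula gives T̂ = 0.90·45 + 0.10·55.6 = 40.50 + 5.560 = 46.060.

46.06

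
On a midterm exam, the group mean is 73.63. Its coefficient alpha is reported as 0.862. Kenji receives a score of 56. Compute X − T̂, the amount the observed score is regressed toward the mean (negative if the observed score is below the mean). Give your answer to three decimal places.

T̂ = 0.862(56) + 0.138(73.63) = 48.272 + 10.16094 = 58.43294 → 58.4329
X − T̂ = 56 − 58.4329 = -2.4329 → -2.433

-2.433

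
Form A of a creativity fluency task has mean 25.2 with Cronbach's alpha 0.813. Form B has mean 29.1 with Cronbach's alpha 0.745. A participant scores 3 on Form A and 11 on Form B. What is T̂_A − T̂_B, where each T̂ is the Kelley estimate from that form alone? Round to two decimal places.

T̂_A = 0.813(3) + 0.187(25.2) = 7.1514
T̂_B = 0.745(11) + 0.255(29.1) = 15.6155
T̂_A − T̂_B = -8.4641

-8.46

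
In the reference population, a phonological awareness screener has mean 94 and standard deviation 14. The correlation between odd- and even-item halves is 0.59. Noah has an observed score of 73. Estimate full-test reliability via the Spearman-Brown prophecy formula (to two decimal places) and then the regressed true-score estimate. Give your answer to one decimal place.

78.5

Spearman-Brown: ρ = 2r/(1 + r) = 2(0.59)/(1 + 0.59) = 1.180/1.59 = 0.7421 → 0.74
T̂ = 0.74(73) + 0.26(94) = 54.02 + 24.44 = 78.46 → 78.5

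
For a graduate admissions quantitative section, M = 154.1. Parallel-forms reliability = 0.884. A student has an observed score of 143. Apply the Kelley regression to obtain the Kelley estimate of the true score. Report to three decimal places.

144.288

Regress the observed score toward the mean by the unreliability: T̂ = 0.884·143 + 0.116·154.1 = 126.412 + 17.8756 = 144.2876.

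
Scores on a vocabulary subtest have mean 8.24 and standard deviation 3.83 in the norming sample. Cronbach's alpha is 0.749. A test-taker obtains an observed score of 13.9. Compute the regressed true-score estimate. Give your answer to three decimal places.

12.479

T̂ = 0.749(13.9) + 0.251(8.24) = 10.4111 + 2.06824 = 12.4793 → 12.479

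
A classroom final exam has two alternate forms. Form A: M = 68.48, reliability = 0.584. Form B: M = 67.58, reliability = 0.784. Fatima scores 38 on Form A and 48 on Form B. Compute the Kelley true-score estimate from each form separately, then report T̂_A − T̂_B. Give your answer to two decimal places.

T̂_A = 0.584(38) + 0.416(68.48) = 50.6797
T̂_B = 0.784(48) + 0.216(67.58) = 52.2293
T̂_A − T̂_B = -1.5496

-1.55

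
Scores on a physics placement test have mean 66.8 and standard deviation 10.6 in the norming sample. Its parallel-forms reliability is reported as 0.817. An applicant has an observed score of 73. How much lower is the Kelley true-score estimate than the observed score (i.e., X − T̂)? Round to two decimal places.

1.13

T̂ = ρX + (1 − ρ)μ
  = 0.817 × 73 + 0.183 × 66.8
  = 59.641 + 12.2244
  = 71.8654
  ≈ 71.865
X − T̂ = 73 − 71.865 = 1.135 → 1.13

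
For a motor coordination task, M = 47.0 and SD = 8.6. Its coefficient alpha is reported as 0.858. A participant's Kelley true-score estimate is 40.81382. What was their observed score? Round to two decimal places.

39.79

T̂ = ρX + (1 − ρ)μ  ⇒  X = (T̂ − (1 − ρ)μ) / ρ
X = (40.81382 − 0.142 × 47.0) / 0.858 = (40.81382 − 6.6740) / 0.858 = 34.13982 / 0.858 = 39.7900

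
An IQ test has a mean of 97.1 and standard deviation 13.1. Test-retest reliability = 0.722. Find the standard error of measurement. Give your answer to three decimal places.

6.907

SEM = SD · √(1 − ρ) = 13.1 × √0.278 = 13.1 × 0.5273 = 6.9071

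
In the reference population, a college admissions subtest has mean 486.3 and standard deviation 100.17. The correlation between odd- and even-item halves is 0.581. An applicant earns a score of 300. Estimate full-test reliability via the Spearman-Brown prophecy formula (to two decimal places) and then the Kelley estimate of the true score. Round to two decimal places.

350.30

Spearman-Brown: ρ = 2r/(1 + r) = 2(0.581)/(1 + 0.581) = 1.1620/1.581 = 0.7350 → 0.73
T̂ = 0.73(300) + 0.27(486.3) = 219.00 + 131.301 = 350.301 → 350.30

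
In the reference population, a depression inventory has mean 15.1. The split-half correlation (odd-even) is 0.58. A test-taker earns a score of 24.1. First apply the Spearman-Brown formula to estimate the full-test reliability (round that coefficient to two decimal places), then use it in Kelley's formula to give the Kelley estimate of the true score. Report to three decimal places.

Spearman-Brown: ρ = 2r/(1 + r) = 2(0.58)/(1 + 0.58) = 1.160/1.58 = 0.7342 → 0.73
Kelley's formula gives T̂ = 0.73·24.1 + 0.27·15.1 = 17.593 + 4.077 = 21.6700.

21.670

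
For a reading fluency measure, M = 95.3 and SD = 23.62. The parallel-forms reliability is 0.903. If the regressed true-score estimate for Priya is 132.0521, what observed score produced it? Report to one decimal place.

T̂ = ρX + (1 − ρ)μ  ⇒  X = (T̂ − (1 − ρ)μ) / ρ
X = (132.0521 − 0.097 × 95.3) / 0.903 = (132.0521 − 9.2441) / 0.903 = 122.8080 / 0.903 = 136.000

136.0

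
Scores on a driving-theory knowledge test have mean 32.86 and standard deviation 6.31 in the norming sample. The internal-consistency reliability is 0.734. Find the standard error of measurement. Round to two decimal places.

SEM = SD · √(1 − ρ) = 6.31 × √0.266 = 6.31 × 0.5158 = 3.254

3.25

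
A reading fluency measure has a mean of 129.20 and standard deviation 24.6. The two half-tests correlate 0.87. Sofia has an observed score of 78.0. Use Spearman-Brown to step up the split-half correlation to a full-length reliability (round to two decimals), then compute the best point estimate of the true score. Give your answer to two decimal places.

81.58

Spearman-Brown: ρ = 2r/(1 + r) = 2(0.87)/(1 + 0.87) = 1.740/1.87 = 0.9305 → 0.93
Weight the observed score by reliability and the mean by (1 − reliability): T̂ = 0.93·78.0 + 0.07·129.20 = 72.540 + 9.0440 = 81.584.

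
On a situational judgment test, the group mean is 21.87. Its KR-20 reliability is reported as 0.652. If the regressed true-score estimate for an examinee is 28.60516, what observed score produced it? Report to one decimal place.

32.2

T̂ = ρX + (1 − ρ)μ  ⇒  X = (T̂ − (1 − ρ)μ) / ρ
X = (28.60516 − 0.348 × 21.87) / 0.652 = (28.60516 − 7.61076) / 0.652 = 20.99440 / 0.652 = 32.200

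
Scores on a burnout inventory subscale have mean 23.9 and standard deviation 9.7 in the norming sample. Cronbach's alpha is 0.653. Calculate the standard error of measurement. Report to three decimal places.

SEM = SD · √(1 − ρ) = 9.7 × √0.347 = 9.7 × 0.5891 = 5.7140

5.714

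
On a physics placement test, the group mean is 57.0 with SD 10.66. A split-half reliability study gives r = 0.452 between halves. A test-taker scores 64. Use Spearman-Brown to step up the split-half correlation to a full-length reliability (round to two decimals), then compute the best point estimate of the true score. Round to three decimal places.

Spearman-Brown: ρ = 2r/(1 + r) = 2(0.452)/(1 + 0.452) = 0.9040/1.452 = 0.6226 → 0.62
T̂ = ρX + (1 − ρ)μ
  = 0.62 × 64 + 0.38 × 57.0
  = 39.68 + 21.660
  = 61.3400
  ≈ 61.340

61.340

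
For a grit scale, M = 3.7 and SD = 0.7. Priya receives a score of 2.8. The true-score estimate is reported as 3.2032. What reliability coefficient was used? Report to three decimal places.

T̂ = ρX + (1 − ρ)μ  ⇒  T̂ − μ = ρ(X − μ)
ρ = (T̂ − μ)/(X − μ) = (3.2032 − 3.7) / (2.8 − 3.7) = -0.4968 / -0.9 = 0.55200

0.552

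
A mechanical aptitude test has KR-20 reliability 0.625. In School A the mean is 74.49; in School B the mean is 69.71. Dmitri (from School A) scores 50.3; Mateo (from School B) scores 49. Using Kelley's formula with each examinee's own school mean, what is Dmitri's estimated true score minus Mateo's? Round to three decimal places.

2.605

T̂_Dmitri = 0.625(50.3) + 0.375(74.49) = 59.37125
T̂_Mateo = 0.625(49) + 0.375(69.71) = 56.76625
Difference = 59.37125 − 56.76625 = 2.60500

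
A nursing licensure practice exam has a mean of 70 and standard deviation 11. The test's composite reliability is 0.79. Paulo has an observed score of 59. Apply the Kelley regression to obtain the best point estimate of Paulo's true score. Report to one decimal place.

Weight the observed score by reliability and the mean by (1 − reliability): T̂ = 0.79·59 + 0.21·70 = 46.61 + 14.70 = 61.31.

61.3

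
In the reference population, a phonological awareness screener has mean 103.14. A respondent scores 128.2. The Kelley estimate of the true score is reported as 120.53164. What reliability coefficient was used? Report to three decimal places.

0.694

T̂ = ρX + (1 − ρ)μ  ⇒  T̂ − μ = ρ(X − μ)
ρ = (T̂ − μ)/(X − μ) = (120.53164 − 103.14) / (128.2 − 103.14) = 17.39164 / 25.06 = 0.69400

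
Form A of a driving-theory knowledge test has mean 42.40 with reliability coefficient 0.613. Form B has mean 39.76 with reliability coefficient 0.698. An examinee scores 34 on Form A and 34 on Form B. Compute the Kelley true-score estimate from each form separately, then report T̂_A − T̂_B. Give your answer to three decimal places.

1.511

T̂_A = 0.613(34) + 0.387(42.40) = 37.25080
T̂_B = 0.698(34) + 0.302(39.76) = 35.73952
T̂_A − T̂_B = 1.51128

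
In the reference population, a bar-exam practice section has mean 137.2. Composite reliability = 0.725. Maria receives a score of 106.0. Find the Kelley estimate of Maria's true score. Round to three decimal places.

T̂ = ρX + (1 − ρ)μ
  = 0.725 × 106.0 + 0.275 × 137.2
  = 76.8500 + 37.7300
  = 114.5800
  ≈ 114.580

114.580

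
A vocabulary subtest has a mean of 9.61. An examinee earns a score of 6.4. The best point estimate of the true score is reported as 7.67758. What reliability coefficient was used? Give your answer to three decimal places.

T̂ = ρX + (1 − ρ)μ  ⇒  T̂ − μ = ρ(X − μ)
ρ = (T̂ − μ)/(X − μ) = (7.67758 − 9.61) / (6.4 − 9.61) = -1.93242 / -3.21 = 0.60200

0.602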